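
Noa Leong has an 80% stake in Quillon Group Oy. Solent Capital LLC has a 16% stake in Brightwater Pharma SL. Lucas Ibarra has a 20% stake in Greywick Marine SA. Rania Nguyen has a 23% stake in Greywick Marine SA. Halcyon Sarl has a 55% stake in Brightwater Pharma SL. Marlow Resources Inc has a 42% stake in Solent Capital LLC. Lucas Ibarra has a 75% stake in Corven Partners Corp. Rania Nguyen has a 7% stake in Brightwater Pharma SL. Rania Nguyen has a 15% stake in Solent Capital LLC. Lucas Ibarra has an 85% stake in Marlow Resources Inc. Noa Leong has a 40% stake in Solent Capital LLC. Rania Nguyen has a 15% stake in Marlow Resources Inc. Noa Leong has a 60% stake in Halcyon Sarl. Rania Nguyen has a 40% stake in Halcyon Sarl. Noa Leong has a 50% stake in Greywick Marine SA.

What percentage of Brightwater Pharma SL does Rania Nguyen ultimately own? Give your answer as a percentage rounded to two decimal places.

Rania reaches Brightwater along 4 paths.
Via Marlow → Solent: 15% × 42% × 16% = 1.008%.
Via Solent: 15% × 16% = 2.4%.
Direct stake: 7% = 7%.
Via Halcyon: 40% × 55% = 22%.
Total: 1.008% + 2.4% + 7% + 22% = 32.408%.
Rounded: 32.41%.

32.41%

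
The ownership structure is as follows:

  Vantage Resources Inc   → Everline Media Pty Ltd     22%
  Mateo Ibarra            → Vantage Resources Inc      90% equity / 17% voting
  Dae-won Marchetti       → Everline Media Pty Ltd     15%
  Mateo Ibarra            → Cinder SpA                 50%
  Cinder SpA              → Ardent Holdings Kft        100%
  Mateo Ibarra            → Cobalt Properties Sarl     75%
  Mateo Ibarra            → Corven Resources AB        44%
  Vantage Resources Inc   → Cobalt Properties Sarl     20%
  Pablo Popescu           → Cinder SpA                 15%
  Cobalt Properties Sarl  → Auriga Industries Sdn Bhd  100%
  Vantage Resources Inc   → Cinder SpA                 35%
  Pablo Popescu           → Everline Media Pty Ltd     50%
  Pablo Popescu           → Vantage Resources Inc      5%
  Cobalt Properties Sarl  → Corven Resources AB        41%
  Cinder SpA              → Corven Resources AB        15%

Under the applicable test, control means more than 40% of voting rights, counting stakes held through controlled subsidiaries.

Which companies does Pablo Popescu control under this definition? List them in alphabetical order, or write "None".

Pablo holds 50% of Everline, so Pablo controls Everline.
No other company's threshold is met.

Everline Media Pty Ltd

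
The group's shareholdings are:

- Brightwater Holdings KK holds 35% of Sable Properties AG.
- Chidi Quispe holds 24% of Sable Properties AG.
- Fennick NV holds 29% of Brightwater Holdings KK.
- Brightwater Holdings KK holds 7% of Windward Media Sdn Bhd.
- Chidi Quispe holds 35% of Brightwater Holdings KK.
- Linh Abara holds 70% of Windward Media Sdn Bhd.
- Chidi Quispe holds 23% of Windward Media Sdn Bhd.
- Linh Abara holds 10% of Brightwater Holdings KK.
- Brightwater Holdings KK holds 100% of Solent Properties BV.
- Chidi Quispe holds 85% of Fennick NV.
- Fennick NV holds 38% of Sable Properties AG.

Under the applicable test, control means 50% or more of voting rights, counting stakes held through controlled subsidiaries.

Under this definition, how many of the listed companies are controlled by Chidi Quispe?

Chidi holds 85% of Fennick, so Chidi controls Fennick.
Fennick and Chidi together hold 29% + 35% = 64% of Brightwater, so Chidi controls Brightwater.
Fennick and Brightwater and Chidi together hold 38% + 35% + 24% = 97% of Sable, so Chidi controls Sable.
Brightwater holds 100% of Solent, so Chidi controls Solent.
No other company's threshold is met.
Chidi controls 4 companies.

4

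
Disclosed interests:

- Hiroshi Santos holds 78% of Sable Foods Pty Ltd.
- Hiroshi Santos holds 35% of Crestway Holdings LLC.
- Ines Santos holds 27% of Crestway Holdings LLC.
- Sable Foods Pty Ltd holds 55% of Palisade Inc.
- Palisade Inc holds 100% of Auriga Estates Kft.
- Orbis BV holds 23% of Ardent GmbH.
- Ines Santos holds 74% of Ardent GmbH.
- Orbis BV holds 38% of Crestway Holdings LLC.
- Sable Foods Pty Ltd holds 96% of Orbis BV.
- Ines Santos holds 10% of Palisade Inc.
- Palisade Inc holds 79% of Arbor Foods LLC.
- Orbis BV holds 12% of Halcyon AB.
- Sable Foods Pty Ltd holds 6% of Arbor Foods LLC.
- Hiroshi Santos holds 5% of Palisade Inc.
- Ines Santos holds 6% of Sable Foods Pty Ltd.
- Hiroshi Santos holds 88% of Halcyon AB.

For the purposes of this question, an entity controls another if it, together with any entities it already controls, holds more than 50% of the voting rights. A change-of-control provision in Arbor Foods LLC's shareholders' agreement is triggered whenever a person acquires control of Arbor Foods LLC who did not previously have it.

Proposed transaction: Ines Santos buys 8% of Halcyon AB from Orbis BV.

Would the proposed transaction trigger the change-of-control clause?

No

The purchase adds only to Ines's holdings (Orbis's stake shrinks), so Ines is the only person who could newly come to control Arbor.
Ines holds 74% of Ardent, so Ines controls Ardent.
Neither Ines nor any entity Ines controls holds any voting interest in Arbor.
So before the transaction, Ines does not control Arbor.
After the purchase, Ines holds 8% of Halcyon directly, and Orbis's stake falls to 4%.
Ines's side now holds 8% of Halcyon, not > 50%, so Ines still does not control Halcyon.
After the transaction, neither Ines nor any entity Ines controls holds a voting interest in Arbor, so Ines still does not control it.
No new person acquires control, so the clause is not triggered.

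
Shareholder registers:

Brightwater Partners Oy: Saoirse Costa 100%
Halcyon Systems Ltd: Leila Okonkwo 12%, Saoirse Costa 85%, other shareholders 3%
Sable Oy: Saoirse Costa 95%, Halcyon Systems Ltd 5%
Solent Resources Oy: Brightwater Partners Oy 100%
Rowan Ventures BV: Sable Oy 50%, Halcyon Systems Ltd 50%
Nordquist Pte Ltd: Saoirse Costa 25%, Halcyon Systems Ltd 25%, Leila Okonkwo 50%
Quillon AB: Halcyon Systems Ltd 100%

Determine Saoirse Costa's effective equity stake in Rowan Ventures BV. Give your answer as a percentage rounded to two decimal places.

92.13%

Saoirse reaches Rowan along 3 paths.
Via Sable: 95% × 50% = 47.5%.
Via Halcyon → Sable: 85% × 5% × 50% = 2.125%.
Via Halcyon: 85% × 50% = 42.5%.
Total: 47.5% + 2.125% + 42.5% = 92.125%.
Rounded: 92.13%.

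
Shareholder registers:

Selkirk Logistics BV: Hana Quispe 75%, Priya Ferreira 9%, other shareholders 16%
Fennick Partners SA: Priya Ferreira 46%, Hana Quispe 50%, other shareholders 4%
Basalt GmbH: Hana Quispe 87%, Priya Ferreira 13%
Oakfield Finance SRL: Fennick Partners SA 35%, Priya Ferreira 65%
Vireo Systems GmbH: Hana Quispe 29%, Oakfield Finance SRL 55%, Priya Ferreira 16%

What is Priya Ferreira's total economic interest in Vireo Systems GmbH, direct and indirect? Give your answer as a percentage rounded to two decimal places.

Priya reaches Vireo along 3 paths.
Via Fennick → Oakfield: 46% × 35% × 55% = 8.855%.
Via Oakfield: 65% × 55% = 35.75%.
Direct stake: 16% = 16%.
Total: 8.855% + 35.75% + 16% = 60.605%.
Rounded: 60.61%.

60.61%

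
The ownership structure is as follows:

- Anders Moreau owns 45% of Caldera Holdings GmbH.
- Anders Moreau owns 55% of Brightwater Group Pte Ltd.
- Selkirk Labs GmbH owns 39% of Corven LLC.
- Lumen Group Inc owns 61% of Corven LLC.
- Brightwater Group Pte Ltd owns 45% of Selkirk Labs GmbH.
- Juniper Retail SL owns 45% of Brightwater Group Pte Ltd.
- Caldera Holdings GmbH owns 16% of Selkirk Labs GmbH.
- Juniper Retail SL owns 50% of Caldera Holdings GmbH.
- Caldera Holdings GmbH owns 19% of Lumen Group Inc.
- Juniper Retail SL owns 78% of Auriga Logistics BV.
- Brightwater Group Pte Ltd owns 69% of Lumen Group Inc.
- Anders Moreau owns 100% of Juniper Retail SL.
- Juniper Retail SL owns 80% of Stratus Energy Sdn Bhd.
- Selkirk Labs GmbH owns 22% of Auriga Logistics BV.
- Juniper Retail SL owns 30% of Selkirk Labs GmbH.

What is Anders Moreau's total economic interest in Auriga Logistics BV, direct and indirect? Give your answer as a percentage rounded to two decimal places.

Anders reaches Auriga along 6 paths.
Via Brightwater → Selkirk: 55% × 45% × 22% = 5.445%.
Via Juniper → Brightwater → Selkirk: 100% × 45% × 45% × 22% = 4.455%.
Via Juniper → Selkirk: 100% × 30% × 22% = 6.6%.
Via Caldera → Selkirk: 45% × 16% × 22% = 1.584%.
Via Juniper → Caldera → Selkirk: 100% × 50% × 16% × 22% = 1.76%.
Via Juniper: 100% × 78% = 78%.
Total: 5.445% + 4.455% + 6.6% + 1.584% + 1.76% + 78% = 97.844%.
Rounded: 97.84%.

97.84%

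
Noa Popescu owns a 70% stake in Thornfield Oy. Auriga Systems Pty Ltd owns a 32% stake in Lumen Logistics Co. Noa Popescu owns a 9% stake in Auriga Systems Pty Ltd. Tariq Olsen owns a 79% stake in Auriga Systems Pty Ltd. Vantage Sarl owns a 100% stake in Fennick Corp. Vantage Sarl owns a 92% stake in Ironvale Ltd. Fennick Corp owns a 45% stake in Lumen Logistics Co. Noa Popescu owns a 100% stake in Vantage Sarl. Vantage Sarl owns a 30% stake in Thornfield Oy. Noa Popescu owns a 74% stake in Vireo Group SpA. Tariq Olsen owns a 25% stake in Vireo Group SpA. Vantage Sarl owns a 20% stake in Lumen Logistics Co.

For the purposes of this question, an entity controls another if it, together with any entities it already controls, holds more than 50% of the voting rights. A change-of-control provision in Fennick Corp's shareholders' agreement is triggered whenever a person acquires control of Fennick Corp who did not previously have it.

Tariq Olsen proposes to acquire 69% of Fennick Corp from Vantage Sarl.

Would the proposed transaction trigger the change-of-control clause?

The purchase adds only to Tariq's holdings (Vantage's stake shrinks), so Tariq is the only person who could newly come to control Fennick.
Tariq holds 79% of Auriga, so Tariq controls Auriga.
Neither Tariq nor any entity Tariq controls holds any voting interest in Fennick.
So before the transaction, Tariq does not control Fennick.
After the purchase, Tariq holds 69% of Fennick directly, and Vantage's stake falls to 31%.
Tariq holds 69% of Fennick, so Tariq controls Fennick.
Tariq did not control Fennick before and does after, so the clause is triggered.

Yes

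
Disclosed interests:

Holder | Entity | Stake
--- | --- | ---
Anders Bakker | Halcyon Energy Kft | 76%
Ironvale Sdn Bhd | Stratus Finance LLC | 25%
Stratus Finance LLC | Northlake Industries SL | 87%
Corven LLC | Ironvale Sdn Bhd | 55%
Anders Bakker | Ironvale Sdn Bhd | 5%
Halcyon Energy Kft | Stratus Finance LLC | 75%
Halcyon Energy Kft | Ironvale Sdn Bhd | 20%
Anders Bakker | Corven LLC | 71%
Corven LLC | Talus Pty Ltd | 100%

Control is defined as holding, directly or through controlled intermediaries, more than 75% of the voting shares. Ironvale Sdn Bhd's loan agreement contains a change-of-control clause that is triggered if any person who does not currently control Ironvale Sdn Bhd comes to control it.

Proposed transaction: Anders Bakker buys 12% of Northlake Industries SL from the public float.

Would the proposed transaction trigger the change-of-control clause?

The purchase changes only Anders's holdings, so Anders is the only person who could newly come to control Ironvale.
Anders holds 76% of Halcyon, so Anders controls Halcyon.
In Ironvale, Anders's side holds only 5% + 20% = 25%, not > 75%.
So before the transaction, Anders does not control Ironvale.
After the purchase, Anders holds 12% of Northlake directly.
Anders's side now holds 12% of Northlake, not > 75%, so Anders still does not control Northlake.
After the transaction, Anders's side holds 5% + 20% = 25% of Ironvale, not > 75%, so Anders still does not control Ironvale.
No new person acquires control, so the clause is not triggered.

No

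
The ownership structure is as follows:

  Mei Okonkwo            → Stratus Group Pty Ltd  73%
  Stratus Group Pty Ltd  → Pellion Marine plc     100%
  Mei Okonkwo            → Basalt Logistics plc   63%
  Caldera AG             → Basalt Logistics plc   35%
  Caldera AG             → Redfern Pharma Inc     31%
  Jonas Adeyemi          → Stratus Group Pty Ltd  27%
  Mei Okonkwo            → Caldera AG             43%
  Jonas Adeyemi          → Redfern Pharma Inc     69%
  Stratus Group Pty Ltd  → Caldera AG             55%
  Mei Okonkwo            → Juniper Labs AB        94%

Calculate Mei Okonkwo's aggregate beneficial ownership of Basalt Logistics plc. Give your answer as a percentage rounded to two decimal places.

Mei reaches Basalt along 3 paths.
Via Caldera: 43% × 35% = 15.05%.
Via Stratus → Caldera: 73% × 55% × 35% = 14.0525%.
Direct stake: 63% = 63%.
Total: 15.05% + 14.0525% + 63% = 92.1025%.
Rounded: 92.10%.

92.10%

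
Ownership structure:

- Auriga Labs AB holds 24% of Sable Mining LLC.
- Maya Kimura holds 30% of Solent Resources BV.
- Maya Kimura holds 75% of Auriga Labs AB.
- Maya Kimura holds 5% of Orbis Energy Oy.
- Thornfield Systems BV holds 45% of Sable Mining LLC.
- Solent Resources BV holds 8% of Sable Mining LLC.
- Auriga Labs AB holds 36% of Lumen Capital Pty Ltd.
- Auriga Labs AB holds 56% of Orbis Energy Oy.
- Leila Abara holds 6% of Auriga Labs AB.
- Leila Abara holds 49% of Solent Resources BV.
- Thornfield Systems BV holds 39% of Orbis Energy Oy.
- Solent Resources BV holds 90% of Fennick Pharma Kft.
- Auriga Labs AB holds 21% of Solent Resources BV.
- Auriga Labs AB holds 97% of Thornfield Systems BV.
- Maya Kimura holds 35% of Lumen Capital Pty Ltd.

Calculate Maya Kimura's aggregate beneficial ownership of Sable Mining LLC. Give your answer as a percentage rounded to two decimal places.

Maya reaches Sable along 4 paths.
Via Auriga: 75% × 24% = 18%.
Via Auriga → Thornfield: 75% × 97% × 45% = 32.7375%.
Via Auriga → Solent: 75% × 21% × 8% = 1.26%.
Via Solent: 30% × 8% = 2.4%.
Total: 18% + 32.7375% + 1.26% + 2.4% = 54.3975%.
Rounded: 54.40%.

54.40%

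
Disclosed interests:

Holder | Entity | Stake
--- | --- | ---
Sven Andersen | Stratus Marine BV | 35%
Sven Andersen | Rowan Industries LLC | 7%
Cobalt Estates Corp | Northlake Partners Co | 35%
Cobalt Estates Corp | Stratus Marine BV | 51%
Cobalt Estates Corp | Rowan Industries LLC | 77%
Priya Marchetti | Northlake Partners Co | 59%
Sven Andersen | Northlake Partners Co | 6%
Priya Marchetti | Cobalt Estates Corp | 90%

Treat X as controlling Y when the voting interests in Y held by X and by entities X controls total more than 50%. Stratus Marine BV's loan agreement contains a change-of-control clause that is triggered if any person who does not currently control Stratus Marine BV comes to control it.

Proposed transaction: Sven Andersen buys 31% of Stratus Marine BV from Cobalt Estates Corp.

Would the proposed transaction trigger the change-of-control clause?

The purchase adds only to Sven's holdings (Cobalt's stake shrinks), so Sven is the only person who could newly come to control Stratus.
Sven's largest direct stake is 35% in Stratus, which does not meet the threshold, so Sven controls no company.
In Stratus, Sven's side holds only 35%, not > 50%.
So before the transaction, Sven does not control Stratus.
After the purchase, Sven's direct stake in Stratus rises to 35% + 31% = 66%, and Cobalt's stake falls to 20%.
Sven holds 66% of Stratus, so Sven controls Stratus.
Sven did not control Stratus before and does after, so the clause is triggered.

Yes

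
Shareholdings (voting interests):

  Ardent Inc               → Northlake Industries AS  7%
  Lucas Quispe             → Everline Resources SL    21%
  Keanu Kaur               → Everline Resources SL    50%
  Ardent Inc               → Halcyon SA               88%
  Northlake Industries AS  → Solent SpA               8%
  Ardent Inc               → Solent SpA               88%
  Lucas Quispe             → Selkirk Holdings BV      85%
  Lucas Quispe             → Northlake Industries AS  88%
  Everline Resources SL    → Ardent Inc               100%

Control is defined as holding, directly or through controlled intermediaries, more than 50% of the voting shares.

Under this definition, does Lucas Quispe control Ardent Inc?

No

Lucas holds 85% of Selkirk, so Lucas controls Selkirk.
Lucas holds 88% of Northlake, so Lucas controls Northlake.
Neither Lucas nor any entity Lucas controls holds any voting interest in Ardent.
So Lucas does not control Ardent.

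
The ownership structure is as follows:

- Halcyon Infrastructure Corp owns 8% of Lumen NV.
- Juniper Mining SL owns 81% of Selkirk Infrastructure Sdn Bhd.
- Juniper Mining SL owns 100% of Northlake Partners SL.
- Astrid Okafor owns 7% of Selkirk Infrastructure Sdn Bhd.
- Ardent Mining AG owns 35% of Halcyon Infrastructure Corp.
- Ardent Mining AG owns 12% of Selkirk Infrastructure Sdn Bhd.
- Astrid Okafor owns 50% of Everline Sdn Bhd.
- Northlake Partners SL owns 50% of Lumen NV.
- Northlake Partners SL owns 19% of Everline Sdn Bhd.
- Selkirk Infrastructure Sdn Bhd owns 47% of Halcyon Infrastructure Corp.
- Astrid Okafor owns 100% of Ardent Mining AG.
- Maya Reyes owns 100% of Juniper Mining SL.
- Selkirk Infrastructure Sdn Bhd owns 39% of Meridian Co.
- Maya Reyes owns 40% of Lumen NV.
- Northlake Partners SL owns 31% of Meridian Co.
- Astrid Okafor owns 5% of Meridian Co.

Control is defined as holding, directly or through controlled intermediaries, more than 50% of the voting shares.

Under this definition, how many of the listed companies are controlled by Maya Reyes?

Maya holds 100% of Juniper, so Maya controls Juniper.
Juniper holds 100% of Northlake, so Maya controls Northlake.
Juniper holds 81% of Selkirk, so Maya controls Selkirk.
Northlake and Selkirk together hold 31% + 39% = 70% of Meridian, so Maya controls Meridian.
Maya and Northlake together hold 40% + 50% = 90% of Lumen, so Maya controls Lumen.
No other company's threshold is met.
Maya controls 5 companies.

5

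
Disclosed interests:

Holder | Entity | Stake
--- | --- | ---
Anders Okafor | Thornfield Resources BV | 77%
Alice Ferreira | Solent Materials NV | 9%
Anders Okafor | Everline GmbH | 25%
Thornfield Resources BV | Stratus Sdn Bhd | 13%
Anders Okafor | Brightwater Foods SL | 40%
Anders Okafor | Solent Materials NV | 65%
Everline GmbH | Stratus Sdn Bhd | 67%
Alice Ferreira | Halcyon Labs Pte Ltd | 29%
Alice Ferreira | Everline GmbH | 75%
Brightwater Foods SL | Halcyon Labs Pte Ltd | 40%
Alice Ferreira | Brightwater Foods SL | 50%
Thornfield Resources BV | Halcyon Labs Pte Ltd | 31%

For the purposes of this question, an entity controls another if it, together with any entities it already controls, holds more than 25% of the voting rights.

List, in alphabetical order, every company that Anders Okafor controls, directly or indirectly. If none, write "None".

Brightwater Foods SL, Halcyon Labs Pte Ltd, Solent Materials NV, Thornfield Resources BV

Anders holds 65% of Solent, so Anders controls Solent.
Anders holds 40% of Brightwater, so Anders controls Brightwater.
Anders holds 77% of Thornfield, so Anders controls Thornfield.
Thornfield and Brightwater together hold 31% + 40% = 71% of Halcyon, so Anders controls Halcyon.
No other company's threshold is met.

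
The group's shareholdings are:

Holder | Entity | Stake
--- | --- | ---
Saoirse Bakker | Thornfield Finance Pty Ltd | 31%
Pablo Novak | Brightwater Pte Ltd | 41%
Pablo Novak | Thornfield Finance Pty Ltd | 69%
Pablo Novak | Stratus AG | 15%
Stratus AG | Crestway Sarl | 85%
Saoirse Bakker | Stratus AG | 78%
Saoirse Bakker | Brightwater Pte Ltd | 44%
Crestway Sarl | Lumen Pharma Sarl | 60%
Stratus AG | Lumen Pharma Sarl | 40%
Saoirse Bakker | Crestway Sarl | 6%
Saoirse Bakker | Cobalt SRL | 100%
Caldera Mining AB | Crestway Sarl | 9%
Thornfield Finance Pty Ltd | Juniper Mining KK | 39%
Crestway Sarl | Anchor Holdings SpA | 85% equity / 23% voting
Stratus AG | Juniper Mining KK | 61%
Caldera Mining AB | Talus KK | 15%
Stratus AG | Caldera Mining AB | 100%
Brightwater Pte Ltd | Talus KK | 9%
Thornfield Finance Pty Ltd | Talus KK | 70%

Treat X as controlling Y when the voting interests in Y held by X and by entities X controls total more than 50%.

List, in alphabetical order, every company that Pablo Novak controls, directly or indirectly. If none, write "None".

Pablo holds 69% of Thornfield, so Pablo controls Thornfield.
Thornfield holds 70% of Talus, so Pablo controls Talus.
No other company's threshold is met.

Talus KK, Thornfield Finance Pty Ltd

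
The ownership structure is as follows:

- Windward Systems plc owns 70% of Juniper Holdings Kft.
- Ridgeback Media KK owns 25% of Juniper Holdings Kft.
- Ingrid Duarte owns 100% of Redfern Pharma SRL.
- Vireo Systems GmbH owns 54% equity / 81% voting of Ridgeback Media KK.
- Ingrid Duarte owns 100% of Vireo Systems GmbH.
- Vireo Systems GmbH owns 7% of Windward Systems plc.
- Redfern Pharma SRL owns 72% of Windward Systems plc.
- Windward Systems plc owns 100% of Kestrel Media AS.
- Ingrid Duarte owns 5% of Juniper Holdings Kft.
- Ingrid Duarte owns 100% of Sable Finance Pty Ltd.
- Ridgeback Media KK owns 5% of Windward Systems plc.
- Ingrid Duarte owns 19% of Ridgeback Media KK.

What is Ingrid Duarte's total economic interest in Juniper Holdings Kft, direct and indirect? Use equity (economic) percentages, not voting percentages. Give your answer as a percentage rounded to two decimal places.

Ingrid reaches Juniper along 7 paths.
Via Vireo → Ridgeback → Windward: 100% × 54% × 5% × 70% = 1.89%.
Via Ridgeback → Windward: 19% × 5% × 70% = 0.665%.
Via Vireo → Windward: 100% × 7% × 70% = 4.9%.
Via Redfern → Windward: 100% × 72% × 70% = 50.4%.
Direct stake: 5% = 5%.
Via Vireo → Ridgeback: 100% × 54% × 25% = 13.5%.
Via Ridgeback: 19% × 25% = 4.75%.
Total: 1.89% + 0.665% + 4.9% + 50.4% + 5% + 13.5% + 4.75% = 81.105%.
Rounded: 81.11%.

81.11%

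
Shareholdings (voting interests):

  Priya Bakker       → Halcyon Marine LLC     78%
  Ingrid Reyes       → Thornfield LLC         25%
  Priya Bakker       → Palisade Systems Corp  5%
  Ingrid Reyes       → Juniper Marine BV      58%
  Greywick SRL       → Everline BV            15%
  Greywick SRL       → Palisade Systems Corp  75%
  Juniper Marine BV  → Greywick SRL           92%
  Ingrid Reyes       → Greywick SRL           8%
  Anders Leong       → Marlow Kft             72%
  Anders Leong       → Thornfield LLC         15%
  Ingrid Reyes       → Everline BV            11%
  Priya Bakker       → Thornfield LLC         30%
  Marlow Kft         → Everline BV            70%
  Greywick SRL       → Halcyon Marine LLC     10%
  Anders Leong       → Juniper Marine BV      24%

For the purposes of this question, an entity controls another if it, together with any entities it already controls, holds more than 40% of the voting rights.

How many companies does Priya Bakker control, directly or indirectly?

Priya holds 78% of Halcyon, so Priya controls Halcyon.
No other company's threshold is met.
Priya controls 1 company.

1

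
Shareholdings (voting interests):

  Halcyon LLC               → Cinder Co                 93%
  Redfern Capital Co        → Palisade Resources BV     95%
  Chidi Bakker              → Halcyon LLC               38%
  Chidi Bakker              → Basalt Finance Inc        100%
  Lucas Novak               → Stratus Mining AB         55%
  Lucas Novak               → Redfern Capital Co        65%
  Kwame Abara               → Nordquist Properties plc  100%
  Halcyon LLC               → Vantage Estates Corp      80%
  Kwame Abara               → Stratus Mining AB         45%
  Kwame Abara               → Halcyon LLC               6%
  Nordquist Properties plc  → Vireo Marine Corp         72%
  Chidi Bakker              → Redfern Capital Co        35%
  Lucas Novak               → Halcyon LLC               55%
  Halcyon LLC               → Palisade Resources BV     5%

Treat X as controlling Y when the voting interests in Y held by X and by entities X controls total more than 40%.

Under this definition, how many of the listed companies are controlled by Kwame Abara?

Kwame holds 45% of Stratus, so Kwame controls Stratus.
Kwame holds 100% of Nordquist, so Kwame controls Nordquist.
Nordquist holds 72% of Vireo, so Kwame controls Vireo.
No other company's threshold is met.
Kwame controls 3 companies.

3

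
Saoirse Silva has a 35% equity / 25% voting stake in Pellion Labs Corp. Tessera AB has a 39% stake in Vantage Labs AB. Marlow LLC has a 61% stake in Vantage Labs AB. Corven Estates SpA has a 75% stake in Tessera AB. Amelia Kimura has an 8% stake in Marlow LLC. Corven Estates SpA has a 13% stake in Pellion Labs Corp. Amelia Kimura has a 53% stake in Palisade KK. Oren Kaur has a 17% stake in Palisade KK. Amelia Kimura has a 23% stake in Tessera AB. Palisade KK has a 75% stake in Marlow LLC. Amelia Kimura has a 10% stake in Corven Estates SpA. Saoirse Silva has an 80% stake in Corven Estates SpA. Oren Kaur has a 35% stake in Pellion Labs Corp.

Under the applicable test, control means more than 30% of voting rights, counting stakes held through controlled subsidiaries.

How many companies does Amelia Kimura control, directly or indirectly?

Amelia holds 53% of Palisade, so Amelia controls Palisade.
Palisade and Amelia together hold 75% + 8% = 83% of Marlow, so Amelia controls Marlow.
Marlow holds 61% of Vantage, so Amelia controls Vantage.
No other company's threshold is met.
Amelia controls 3 companies.

3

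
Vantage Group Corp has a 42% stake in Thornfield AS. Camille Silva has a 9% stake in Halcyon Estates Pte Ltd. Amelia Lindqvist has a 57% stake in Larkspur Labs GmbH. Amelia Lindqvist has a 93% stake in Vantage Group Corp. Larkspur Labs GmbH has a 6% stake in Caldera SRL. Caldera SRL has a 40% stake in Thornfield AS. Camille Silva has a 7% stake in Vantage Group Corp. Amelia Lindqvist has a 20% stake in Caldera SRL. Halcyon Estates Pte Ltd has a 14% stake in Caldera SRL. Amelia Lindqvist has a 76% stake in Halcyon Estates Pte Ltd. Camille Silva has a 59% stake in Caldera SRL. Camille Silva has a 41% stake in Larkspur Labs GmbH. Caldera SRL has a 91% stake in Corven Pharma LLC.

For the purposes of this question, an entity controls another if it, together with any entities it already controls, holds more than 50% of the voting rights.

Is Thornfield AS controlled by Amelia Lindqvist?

Amelia holds 57% of Larkspur, so Amelia controls Larkspur.
Amelia holds 93% of Vantage, so Amelia controls Vantage.
Amelia holds 76% of Halcyon, so Amelia controls Halcyon.
In Thornfield, Amelia's side holds only 42%, not > 50%.
So Amelia does not control Thornfield.

No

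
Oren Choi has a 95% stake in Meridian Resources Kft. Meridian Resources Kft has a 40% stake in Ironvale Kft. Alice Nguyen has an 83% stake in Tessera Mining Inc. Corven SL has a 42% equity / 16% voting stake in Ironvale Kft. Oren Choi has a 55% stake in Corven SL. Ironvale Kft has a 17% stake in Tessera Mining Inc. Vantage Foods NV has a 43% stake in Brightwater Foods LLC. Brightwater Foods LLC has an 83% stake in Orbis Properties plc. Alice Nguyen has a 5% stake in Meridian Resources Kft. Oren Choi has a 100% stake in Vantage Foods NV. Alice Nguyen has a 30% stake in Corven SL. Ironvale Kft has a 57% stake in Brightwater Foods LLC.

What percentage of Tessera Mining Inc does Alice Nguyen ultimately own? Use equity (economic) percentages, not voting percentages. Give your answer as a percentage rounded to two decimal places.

Alice reaches Tessera along 3 paths.
Via Meridian → Ironvale: 5% × 40% × 17% = 0.34%.
Via Corven → Ironvale: 30% × 42% × 17% = 2.142%.
Direct stake: 83% = 83%.
Total: 0.34% + 2.142% + 83% = 85.482%.
Rounded: 85.48%.

85.48%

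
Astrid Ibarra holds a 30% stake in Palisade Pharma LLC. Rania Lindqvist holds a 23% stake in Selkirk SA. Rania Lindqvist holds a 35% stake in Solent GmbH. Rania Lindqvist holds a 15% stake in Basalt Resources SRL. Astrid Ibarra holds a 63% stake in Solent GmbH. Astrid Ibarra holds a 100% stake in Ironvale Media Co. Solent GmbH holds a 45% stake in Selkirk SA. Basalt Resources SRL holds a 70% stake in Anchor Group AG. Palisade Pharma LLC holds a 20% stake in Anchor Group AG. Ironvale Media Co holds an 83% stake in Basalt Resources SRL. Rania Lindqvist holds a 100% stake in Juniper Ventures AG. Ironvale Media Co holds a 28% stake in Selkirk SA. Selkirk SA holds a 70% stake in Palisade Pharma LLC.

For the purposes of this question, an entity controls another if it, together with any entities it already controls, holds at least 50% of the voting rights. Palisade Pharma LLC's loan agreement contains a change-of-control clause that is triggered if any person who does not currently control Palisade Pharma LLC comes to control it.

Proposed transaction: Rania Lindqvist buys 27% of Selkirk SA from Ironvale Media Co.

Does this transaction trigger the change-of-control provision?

Yes

The purchase adds only to Rania's holdings (Ironvale's stake shrinks), so Rania is the only person who could newly come to control Palisade.
Rania holds 100% of Juniper, so Rania controls Juniper.
Neither Rania nor any entity Rania controls holds any voting interest in Palisade.
So before the transaction, Rania does not control Palisade.
After the purchase, Rania's direct stake in Selkirk rises to 23% + 27% = 50%, and Ironvale's stake falls to 1%.
Rania holds 50% of Selkirk, so Rania controls Selkirk.
Selkirk holds 70% of Palisade, so Rania controls Palisade.
Rania did not control Palisade before and does after, so the clause is triggered.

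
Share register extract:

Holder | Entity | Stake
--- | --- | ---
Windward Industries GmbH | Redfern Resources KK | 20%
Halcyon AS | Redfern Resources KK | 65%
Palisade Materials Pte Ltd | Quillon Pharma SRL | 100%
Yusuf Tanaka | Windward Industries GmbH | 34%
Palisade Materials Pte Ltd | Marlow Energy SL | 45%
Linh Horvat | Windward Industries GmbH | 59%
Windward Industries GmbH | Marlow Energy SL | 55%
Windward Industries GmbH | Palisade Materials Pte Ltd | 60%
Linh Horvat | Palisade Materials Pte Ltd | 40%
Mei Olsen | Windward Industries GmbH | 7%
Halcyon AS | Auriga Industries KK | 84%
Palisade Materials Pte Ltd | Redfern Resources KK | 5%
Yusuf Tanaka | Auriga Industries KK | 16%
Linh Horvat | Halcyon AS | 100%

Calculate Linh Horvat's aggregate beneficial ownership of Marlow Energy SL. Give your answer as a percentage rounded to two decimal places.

Linh reaches Marlow along 3 paths.
Via Windward: 59% × 55% = 32.45%.
Via Palisade: 40% × 45% = 18%.
Via Windward → Palisade: 59% × 60% × 45% = 15.93%.
Total: 32.45% + 18% + 15.93% = 66.38%.

66.38%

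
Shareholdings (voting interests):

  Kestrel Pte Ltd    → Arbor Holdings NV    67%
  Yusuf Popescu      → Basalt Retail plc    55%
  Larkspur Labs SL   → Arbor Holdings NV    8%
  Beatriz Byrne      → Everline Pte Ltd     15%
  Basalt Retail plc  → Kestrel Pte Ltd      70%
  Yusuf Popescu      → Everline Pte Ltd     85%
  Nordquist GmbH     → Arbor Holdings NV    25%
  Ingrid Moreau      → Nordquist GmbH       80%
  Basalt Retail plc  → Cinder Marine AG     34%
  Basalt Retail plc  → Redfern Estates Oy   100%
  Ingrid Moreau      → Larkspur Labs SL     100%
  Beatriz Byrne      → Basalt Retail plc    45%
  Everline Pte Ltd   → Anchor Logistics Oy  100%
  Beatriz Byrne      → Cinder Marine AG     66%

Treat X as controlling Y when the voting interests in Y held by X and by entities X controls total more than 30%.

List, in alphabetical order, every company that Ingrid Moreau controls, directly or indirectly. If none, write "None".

Ingrid holds 100% of Larkspur, so Ingrid controls Larkspur.
Ingrid holds 80% of Nordquist, so Ingrid controls Nordquist.
Nordquist and Larkspur together hold 25% + 8% = 33% of Arbor, so Ingrid controls Arbor.
No other company's threshold is met.

Arbor Holdings NV, Larkspur Labs SL, Nordquist GmbH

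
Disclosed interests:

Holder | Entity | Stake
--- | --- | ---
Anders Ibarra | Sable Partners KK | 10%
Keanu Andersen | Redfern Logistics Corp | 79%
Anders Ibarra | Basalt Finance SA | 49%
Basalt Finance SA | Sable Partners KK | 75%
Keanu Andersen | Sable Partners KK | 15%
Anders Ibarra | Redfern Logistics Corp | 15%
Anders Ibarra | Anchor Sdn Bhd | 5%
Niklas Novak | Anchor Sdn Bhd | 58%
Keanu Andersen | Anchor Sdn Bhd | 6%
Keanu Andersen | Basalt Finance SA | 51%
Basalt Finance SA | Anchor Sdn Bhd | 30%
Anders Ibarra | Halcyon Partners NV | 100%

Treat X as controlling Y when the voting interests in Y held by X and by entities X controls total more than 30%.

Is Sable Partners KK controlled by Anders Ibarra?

Anders holds 49% of Basalt, so Anders controls Basalt.
Anders and Basalt together hold 10% + 75% = 85% of Sable, so Anders controls Sable.

Yes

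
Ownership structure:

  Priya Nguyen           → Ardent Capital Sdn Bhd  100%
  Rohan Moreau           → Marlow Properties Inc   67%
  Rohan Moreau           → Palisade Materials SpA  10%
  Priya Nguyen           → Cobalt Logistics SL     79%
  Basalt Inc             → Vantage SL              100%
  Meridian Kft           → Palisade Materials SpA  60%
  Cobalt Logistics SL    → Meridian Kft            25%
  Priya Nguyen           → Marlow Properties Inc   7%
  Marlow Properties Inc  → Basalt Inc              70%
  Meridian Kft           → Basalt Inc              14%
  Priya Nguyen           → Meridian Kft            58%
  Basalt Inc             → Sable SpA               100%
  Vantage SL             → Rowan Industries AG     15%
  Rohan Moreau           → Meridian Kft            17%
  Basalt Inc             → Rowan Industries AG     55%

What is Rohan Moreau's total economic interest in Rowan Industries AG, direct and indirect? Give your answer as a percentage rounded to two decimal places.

34.50%

Rohan reaches Rowan along 4 paths.
Via Marlow → Basalt → Vantage: 67% × 70% × 100% × 15% = 7.035%.
Via Meridian → Basalt → Vantage: 17% × 14% × 100% × 15% = 0.357%.
Via Marlow → Basalt: 67% × 70% × 55% = 25.795%.
Via Meridian → Basalt: 17% × 14% × 55% = 1.309%.
Total: 7.035% + 0.357% + 25.795% + 1.309% = 34.496%.
Rounded: 34.50%.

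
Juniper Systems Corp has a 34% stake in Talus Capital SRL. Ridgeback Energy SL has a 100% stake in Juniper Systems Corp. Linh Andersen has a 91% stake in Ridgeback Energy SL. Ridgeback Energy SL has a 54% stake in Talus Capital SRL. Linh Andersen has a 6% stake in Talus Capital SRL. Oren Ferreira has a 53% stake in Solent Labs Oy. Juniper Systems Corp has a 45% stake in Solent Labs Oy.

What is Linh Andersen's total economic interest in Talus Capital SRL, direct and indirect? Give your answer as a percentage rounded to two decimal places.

86.08%

Linh reaches Talus along 3 paths.
Direct stake: 6% = 6%.
Via Ridgeback → Juniper: 91% × 100% × 34% = 30.94%.
Via Ridgeback: 91% × 54% = 49.14%.
Total: 6% + 30.94% + 49.14% = 86.08%.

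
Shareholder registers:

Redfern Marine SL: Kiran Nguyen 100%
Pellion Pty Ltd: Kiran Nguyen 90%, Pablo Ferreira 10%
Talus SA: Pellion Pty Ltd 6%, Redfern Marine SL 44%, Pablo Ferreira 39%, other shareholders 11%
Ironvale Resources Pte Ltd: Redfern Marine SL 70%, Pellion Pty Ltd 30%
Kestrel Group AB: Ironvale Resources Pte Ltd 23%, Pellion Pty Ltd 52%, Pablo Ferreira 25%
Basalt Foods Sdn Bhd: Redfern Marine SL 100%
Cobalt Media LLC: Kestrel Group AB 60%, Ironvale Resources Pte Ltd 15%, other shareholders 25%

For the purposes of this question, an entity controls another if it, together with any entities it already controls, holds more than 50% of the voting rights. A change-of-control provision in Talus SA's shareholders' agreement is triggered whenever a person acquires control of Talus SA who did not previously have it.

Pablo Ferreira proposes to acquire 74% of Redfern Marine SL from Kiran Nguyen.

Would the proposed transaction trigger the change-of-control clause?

The purchase adds only to Pablo's holdings (Kiran's stake shrinks), so Pablo is the only person who could newly come to control Talus.
Pablo's largest direct stake is 39% in Talus, which does not meet the threshold, so Pablo controls no company.
In Talus, Pablo's side holds only 39%, not > 50%.
So before the transaction, Pablo does not control Talus.
After the purchase, Pablo holds 74% of Redfern directly, and Kiran's stake falls to 26%.
Pablo holds 74% of Redfern, so Pablo controls Redfern.
Redfern and Pablo together hold 44% + 39% = 83% of Talus, so Pablo controls Talus.
Pablo did not control Talus before and does after, so the clause is triggered.

Yes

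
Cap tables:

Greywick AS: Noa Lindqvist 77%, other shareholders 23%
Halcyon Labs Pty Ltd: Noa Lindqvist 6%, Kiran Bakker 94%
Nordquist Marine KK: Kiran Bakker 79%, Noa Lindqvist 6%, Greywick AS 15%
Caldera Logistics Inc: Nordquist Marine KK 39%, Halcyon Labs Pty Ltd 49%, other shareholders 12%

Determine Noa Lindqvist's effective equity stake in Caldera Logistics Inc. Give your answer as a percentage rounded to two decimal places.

9.78%

Noa reaches Caldera along 3 paths.
Via Nordquist: 6% × 39% = 2.34%.
Via Greywick → Nordquist: 77% × 15% × 39% = 4.5045%.
Via Halcyon: 6% × 49% = 2.94%.
Total: 2.34% + 4.5045% + 2.94% = 9.7845%.
Rounded: 9.78%.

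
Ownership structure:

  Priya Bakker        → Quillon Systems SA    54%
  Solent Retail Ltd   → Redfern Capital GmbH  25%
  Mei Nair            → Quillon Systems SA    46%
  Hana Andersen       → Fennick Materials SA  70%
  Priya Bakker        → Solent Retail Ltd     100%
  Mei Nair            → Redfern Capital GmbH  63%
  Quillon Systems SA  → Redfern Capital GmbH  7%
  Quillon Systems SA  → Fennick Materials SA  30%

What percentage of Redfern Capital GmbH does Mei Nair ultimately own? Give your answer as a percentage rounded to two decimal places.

66.22%

Mei reaches Redfern along 2 paths.
Direct stake: 63% = 63%.
Via Quillon: 46% × 7% = 3.22%.
Total: 63% + 3.22% = 66.22%.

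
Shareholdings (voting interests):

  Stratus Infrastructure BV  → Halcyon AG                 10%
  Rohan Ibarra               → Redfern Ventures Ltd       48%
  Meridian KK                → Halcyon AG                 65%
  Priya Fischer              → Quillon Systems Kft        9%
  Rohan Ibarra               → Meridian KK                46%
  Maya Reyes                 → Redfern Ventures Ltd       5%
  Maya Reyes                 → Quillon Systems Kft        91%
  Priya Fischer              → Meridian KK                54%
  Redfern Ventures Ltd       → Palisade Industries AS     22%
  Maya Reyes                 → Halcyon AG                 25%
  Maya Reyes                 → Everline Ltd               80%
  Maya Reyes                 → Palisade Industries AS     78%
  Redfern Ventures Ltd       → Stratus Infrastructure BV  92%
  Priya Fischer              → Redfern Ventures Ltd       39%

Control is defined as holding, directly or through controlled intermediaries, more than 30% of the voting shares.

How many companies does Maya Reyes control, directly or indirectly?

Maya holds 91% of Quillon, so Maya controls Quillon.
Maya holds 80% of Everline, so Maya controls Everline.
Maya holds 78% of Palisade, so Maya controls Palisade.
No other company's threshold is met.
Maya controls 3 companies.

3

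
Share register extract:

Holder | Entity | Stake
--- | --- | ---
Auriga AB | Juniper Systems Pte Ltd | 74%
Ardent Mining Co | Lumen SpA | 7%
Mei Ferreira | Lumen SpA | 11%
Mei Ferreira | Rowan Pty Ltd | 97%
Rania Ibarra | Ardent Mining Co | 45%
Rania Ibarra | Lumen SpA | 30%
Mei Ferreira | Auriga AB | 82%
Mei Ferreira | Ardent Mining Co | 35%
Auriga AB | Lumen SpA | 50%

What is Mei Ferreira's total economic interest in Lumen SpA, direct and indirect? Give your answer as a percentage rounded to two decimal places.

54.45%

Mei reaches Lumen along 3 paths.
Direct stake: 11% = 11%.
Via Auriga: 82% × 50% = 41%.
Via Ardent: 35% × 7% = 2.45%.
Total: 11% + 41% + 2.45% = 54.45%.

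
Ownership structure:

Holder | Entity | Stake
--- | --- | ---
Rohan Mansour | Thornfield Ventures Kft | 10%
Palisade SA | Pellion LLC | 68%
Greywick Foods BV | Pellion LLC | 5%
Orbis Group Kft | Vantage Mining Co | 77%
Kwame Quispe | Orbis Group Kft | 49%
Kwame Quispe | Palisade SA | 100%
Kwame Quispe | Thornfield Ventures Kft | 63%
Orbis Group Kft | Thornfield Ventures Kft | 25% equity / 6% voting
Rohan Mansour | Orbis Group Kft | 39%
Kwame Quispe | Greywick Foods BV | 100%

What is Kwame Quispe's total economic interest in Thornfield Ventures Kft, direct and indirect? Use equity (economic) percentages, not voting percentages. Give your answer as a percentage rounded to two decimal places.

75.25%

Kwame reaches Thornfield along 2 paths.
Via Orbis: 49% × 25% = 12.25%.
Direct stake: 63% = 63%.
Total: 12.25% + 63% = 75.25%.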